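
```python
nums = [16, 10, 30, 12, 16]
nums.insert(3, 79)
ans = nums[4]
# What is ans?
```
Trace:
  nums=[16, 10, 30, 12, 16]
  nums=[16, 10, 30, 79, 12, 16]
  nums=[16, 10, 30, 79, 12, 16], ans=12

Final answer: 12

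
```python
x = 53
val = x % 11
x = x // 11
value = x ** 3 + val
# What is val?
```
Trace:
  x=53
  x=53, val=9
  x=4, val=9
  x=4, val=9, value=73

Final answer: 9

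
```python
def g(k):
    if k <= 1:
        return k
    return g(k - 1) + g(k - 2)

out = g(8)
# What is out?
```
Call trace (a repeated sub-call is expanded the first time; later identical calls just restate its return value):
g(k=8)
  g(k=7)
    g(k=6)
      g(k=5)
        g(k=4)
          g(k=3)
            g(k=2)
              g(k=1)
              -> return 1
              g(k=0)
              -> return 0
            -> return 1
            g(k=1)
            -> return 1
          -> return 2
          g(k=2) -> return 1  (same call as traced above)
        -> return 3
        g(k=3) -> return 2  (same call as traced above)
      -> return 5
      g(k=4) -> return 3  (same call as traced above)
    -> return 8
    g(k=5) -> return 5  (same call as traced above)
  -> return 13
  g(k=6) -> return 8  (same call as traced above)
-> return 21

Final answer: 21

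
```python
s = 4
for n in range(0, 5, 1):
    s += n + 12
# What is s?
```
Trace:
  s=4
  s=16, n=0
  s=29, n=1
  s=43, n=2
  s=58, n=3
  s=74, n=4

Final answer: 74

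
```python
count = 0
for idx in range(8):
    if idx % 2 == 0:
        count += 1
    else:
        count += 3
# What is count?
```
Trace:
  count=0
  count=1, idx=0
  count=4, idx=1
  count=5, idx=2
  count=8, idx=3
  count=9, idx=4
  count=12, idx=5
  count=13, idx=6
  count=16, idx=7

Final answer: 16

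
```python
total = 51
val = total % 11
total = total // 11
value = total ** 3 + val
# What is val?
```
Trace:
  total=51
  total=51, val=7
  total=4, val=7
  total=4, val=7, value=71

Final answer: 7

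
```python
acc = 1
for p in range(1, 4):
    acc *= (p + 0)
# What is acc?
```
Trace:
  acc=1
  acc=1, p=1
  acc=2, p=2
  acc=6, p=3

Final answer: 6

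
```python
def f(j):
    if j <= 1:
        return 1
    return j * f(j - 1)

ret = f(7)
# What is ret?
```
Call trace:
f(j=7)
  f(j=6)
    f(j=5)
      f(j=4)
        f(j=3)
          f(j=2)
            f(j=1)
            -> return 1
          -> return 2
        -> return 6
      -> return 24
    -> return 120
  -> return 720
-> return 5040

Final answer: 5040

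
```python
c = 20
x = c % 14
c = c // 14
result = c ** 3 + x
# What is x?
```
Trace:
  c=20
  c=20, x=6
  c=1, x=6
  c=1, x=6, result=7

Final answer: 6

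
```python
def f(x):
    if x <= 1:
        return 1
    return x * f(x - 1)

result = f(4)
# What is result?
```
Call trace:
f(x=4)
  f(x=3)
    f(x=2)
      f(x=1)
      -> return 1
    -> return 2
  -> return 6
-> return 24

Final answer: 24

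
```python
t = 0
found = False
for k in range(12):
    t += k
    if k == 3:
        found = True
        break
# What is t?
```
Trace:
  t=0
  t=0, found=False
  t=0, found=False, k=0
  t=1, found=False, k=1
  t=3, found=False, k=2
  t=6, found=True, k=3

Final answer: 6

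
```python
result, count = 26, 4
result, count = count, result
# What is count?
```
Trace:
  result=26, count=4
  result=4, count=26

Final answer: 26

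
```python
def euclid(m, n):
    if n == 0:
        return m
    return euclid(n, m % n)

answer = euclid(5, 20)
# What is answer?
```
Call trace:
euclid(m=5, n=20)
  euclid(m=20, n=5)
    euclid(m=5, n=0)
    -> return 5
  -> return 5
-> return 5

Final answer: 5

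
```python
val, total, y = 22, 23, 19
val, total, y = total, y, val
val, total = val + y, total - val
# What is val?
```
Trace:
  val=22, total=23, y=19
  val=23, total=19, y=22
  val=45, total=-4, y=22

Final answer: 45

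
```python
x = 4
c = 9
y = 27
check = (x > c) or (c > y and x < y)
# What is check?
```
Trace:
  x=4
  x=4, c=9
  x=4, c=9, y=27
  x=4, c=9, y=27, check=False

Final answer: False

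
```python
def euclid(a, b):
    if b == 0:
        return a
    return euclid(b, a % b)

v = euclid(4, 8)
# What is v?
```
Call trace:
euclid(a=4, b=8)
  euclid(a=8, b=4)
    euclid(a=4, b=0)
    -> return 4
  -> return 4
-> return 4

Final answer: 4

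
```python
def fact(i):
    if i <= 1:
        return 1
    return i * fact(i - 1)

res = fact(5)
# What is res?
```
Call trace:
fact(i=5)
  fact(i=4)
    fact(i=3)
      fact(i=2)
        fact(i=1)
        -> return 1
      -> return 2
    -> return 6
  -> return 24
-> return 120

Final answer: 120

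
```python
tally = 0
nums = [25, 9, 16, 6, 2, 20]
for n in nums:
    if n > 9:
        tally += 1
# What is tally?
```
Trace:
  tally=0
  tally=1, n=25
  tally=1, n=9
  tally=2, n=16
  tally=2, n=6
  tally=2, n=2
  tally=3, n=20

Final answer: 3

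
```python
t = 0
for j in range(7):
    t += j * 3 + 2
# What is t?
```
Trace:
  t=0
  t=2, j=0
  t=7, j=1
  t=15, j=2
  t=26, j=3
  t=40, j=4
  t=57, j=5
  t=77, j=6

Final answer: 77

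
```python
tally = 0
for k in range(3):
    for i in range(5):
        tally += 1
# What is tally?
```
Trace:
  tally=0
  tally=1, k=0, i=0
  tally=2, k=0, i=1
  tally=3, k=0, i=2
  tally=4, k=0, i=3
  tally=5, k=0, i=4
  tally=6, k=1, i=0
  tally=7, k=1, i=1
  tally=8, k=1, i=2
  tally=9, k=1, i=3
  tally=10, k=1, i=4
  tally=11, k=2, i=0
  tally=12, k=2, i=1
  tally=13, k=2, i=2
  tally=14, k=2, i=3
  tally=15, k=2, i=4

Final answer: 15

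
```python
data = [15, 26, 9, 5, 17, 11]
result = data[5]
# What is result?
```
Trace:
  data=[15, 26, 9, 5, 17, 11]
  data=[15, 26, 9, 5, 17, 11], result=11

Final answer: 11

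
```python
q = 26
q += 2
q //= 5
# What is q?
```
Trace:
  q=26
  q=28
  q=5

Final answer: 5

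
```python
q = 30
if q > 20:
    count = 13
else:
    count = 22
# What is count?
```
Trace:
  q=30
  q=30, count=13

Final answer: 13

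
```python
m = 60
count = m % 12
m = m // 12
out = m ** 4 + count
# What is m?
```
Trace:
  m=60
  m=60, count=0
  m=5, count=0
  m=5, count=0, out=625

Final answer: 5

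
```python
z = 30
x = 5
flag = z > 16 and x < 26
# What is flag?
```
Trace:
  z=30
  z=30, x=5
  z=30, x=5, flag=True

Final answer: True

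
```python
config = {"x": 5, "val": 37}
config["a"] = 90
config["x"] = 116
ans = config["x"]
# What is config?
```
Trace:
  config={'x': 5, 'val': 37}
  config={'x': 5, 'val': 37, 'a': 90}
  config={'x': 116, 'val': 37, 'a': 90}
  config={'x': 116, 'val': 37, 'a': 90}, ans=116

Final answer: {'x': 116, 'val': 37, 'a': 90}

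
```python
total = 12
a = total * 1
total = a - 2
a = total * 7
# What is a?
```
Trace:
  total=12
  total=12, a=12
  total=10, a=12
  total=10, a=70

Final answer: 70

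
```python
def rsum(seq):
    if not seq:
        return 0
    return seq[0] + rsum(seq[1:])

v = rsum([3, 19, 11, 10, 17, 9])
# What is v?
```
Call trace:
rsum(seq=[3, 19, 11, 10, 17, 9])
  rsum(seq=[19, 11, 10, 17, 9])
    rsum(seq=[11, 10, 17, 9])
      rsum(seq=[10, 17, 9])
        rsum(seq=[17, 9])
          rsum(seq=[9])
            rsum(seq=[])
            -> return 0
          -> return 9
        -> return 26
      -> return 36
    -> return 47
  -> return 66
-> return 69

Final answer: 69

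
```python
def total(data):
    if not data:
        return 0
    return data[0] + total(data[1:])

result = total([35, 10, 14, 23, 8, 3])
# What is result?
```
Call trace:
total(data=[35, 10, 14, 23, 8, 3])
  total(data=[10, 14, 23, 8, 3])
    total(data=[14, 23, 8, 3])
      total(data=[23, 8, 3])
        total(data=[8, 3])
          total(data=[3])
            total(data=[])
            -> return 0
          -> return 3
        -> return 11
      -> return 34
    -> return 48
  -> return 58
-> return 93

Final answer: 93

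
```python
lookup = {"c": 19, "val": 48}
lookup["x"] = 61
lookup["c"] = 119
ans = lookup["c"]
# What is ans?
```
Trace:
  lookup={'c': 19, 'val': 48}
  lookup={'c': 19, 'val': 48, 'x': 61}
  lookup={'c': 119, 'val': 48, 'x': 61}
  lookup={'c': 119, 'val': 48, 'x': 61}, ans=119

Final answer: 119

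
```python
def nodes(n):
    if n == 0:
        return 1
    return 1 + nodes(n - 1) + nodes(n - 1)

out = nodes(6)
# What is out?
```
Call trace (a repeated sub-call is expanded the first time; later identical calls just restate its return value):
nodes(n=6)
  nodes(n=5)
    nodes(n=4)
      nodes(n=3)
        nodes(n=2)
          nodes(n=1)
            nodes(n=0)
            -> return 1
            nodes(n=0)
            -> return 1
          -> return 3
          nodes(n=1) -> return 3  (same call as traced above)
        -> return 7
        nodes(n=2) -> return 7  (same call as traced above)
      -> return 15
      nodes(n=3) -> return 15  (same call as traced above)
    -> return 31
    nodes(n=4) -> return 31  (same call as traced above)
  -> return 63
  nodes(n=5) -> return 63  (same call as traced above)
-> return 127

Final answer: 127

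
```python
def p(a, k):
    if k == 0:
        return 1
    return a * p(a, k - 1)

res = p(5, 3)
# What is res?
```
Call trace:
p(a=5, k=3)
  p(a=5, k=2)
    p(a=5, k=1)
      p(a=5, k=0)
      -> return 1
    -> return 5
  -> return 25
-> return 125

Final answer: 125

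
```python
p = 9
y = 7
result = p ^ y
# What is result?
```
Trace:
  p=9
  p=9, y=7
  p=9, y=7, result=14

Final answer: 14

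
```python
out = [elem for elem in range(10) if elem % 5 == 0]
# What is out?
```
Trace:
  elem=0
  elem=1
  elem=2
  elem=3
  elem=4
  elem=5
  elem=6
  elem=7
  elem=8
  elem=9
  out=[0, 5]

Final answer: [0, 5]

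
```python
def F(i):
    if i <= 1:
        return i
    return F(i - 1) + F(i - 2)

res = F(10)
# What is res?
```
Call trace (a repeated sub-call is expanded the first time; later identical calls just restate its return value):
F(i=10)
  F(i=9)
    F(i=8)
      F(i=7)
        F(i=6)
          F(i=5)
            F(i=4)
              F(i=3)
                F(i=2)
                  F(i=1)
                  -> return 1
                  F(i=0)
                  -> return 0
                -> return 1
                F(i=1)
                -> return 1
              -> return 2
              F(i=2) -> return 1  (same call as traced above)
            -> return 3
            F(i=3) -> return 2  (same call as traced above)
          -> return 5
          F(i=4) -> return 3  (same call as traced above)
        -> return 8
        F(i=5) -> return 5  (same call as traced above)
      -> return 13
      F(i=6) -> return 8  (same call as traced above)
    -> return 21
    F(i=7) -> return 13  (same call as traced above)
  -> return 34
  F(i=8) -> return 21  (same call as traced above)
-> return 55

Final answer: 55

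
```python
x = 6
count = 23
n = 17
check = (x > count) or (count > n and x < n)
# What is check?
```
Trace:
  x=6
  x=6, count=23
  x=6, count=23, n=17
  x=6, count=23, n=17, check=True

Final answer: True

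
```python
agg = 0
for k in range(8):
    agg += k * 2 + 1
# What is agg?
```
Trace:
  agg=0
  agg=1, k=0
  agg=4, k=1
  agg=9, k=2
  agg=16, k=3
  agg=25, k=4
  agg=36, k=5
  agg=49, k=6
  agg=64, k=7

Final answer: 64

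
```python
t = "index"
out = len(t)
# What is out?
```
Trace:
  t='index'
  t='index', out=5

Final answer: 5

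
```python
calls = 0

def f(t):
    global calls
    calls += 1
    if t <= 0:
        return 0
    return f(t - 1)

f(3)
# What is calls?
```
Call trace:
f(t=3)
  f(t=2)
    f(t=1)
      f(t=0)
      -> return 0
    -> return 0
  -> return 0
-> return 0

calls is incremented once per call. f is entered once for each t = 3, 2, 1, 0 (the t <= 0 call returns without recursing), i.e. 3 + 1 calls.
calls = 4

Final answer: 4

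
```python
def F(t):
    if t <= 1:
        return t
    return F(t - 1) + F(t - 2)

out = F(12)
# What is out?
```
Call trace (a repeated sub-call is expanded the first time; later identical calls just restate its return value):
F(t=12)
  F(t=11)
    F(t=10)
      F(t=9)
        F(t=8)
          F(t=7)
            F(t=6)
              F(t=5)
                F(t=4)
                  F(t=3)
                    F(t=2)
                      F(t=1)
                      -> return 1
                      F(t=0)
                      -> return 0
                    -> return 1
                    F(t=1)
                    -> return 1
                  -> return 2
                  F(t=2) -> return 1  (same call as traced above)
                -> return 3
                F(t=3) -> return 2  (same call as traced above)
              -> return 5
              F(t=4) -> return 3  (same call as traced above)
            -> return 8
            F(t=5) -> return 5  (same call as traced above)
          -> return 13
          F(t=6) -> return 8  (same call as traced above)
        -> return 21
        F(t=7) -> return 13  (same call as traced above)
      -> return 34
      F(t=8) -> return 21  (same call as traced above)
    -> return 55
    F(t=9) -> return 34  (same call as traced above)
  -> return 89
  F(t=10) -> return 55  (same call as traced above)
-> return 144

Final answer: 144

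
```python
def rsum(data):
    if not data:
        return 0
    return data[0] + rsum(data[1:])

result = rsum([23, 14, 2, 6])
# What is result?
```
Call trace:
rsum(data=[23, 14, 2, 6])
  rsum(data=[14, 2, 6])
    rsum(data=[2, 6])
      rsum(data=[6])
        rsum(data=[])
        -> return 0
      -> return 6
    -> return 8
  -> return 22
-> return 45

Final answer: 45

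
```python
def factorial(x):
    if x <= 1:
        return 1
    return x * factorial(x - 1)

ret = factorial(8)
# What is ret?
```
Call trace:
factorial(x=8)
  factorial(x=7)
    factorial(x=6)
      factorial(x=5)
        factorial(x=4)
          factorial(x=3)
            factorial(x=2)
              factorial(x=1)
              -> return 1
            -> return 2
          -> return 6
        -> return 24
      -> return 120
    -> return 720
  -> return 5040
-> return 40320

Final answer: 40320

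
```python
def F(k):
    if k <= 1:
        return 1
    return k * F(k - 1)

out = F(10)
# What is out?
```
Call trace:
F(k=10)
  F(k=9)
    F(k=8)
      F(k=7)
        F(k=6)
          F(k=5)
            F(k=4)
              F(k=3)
                F(k=2)
                  F(k=1)
                  -> return 1
                -> return 2
              -> return 6
            -> return 24
          -> return 120
        -> return 720
      -> return 5040
    -> return 40320
  -> return 362880
-> return 3628800

Final answer: 3628800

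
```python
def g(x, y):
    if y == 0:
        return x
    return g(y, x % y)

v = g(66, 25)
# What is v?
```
Call trace:
g(x=66, y=25)
  g(x=25, y=16)
    g(x=16, y=9)
      g(x=9, y=7)
        g(x=7, y=2)
          g(x=2, y=1)
            g(x=1, y=0)
            -> return 1
          -> return 1
        -> return 1
      -> return 1
    -> return 1
  -> return 1
-> return 1

Final answer: 1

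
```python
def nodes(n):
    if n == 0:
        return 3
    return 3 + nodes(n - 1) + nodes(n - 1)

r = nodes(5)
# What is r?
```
Call trace (a repeated sub-call is expanded the first time; later identical calls just restate its return value):
nodes(n=5)
  nodes(n=4)
    nodes(n=3)
      nodes(n=2)
        nodes(n=1)
          nodes(n=0)
          -> return 3
          nodes(n=0)
          -> return 3
        -> return 9
        nodes(n=1) -> return 9  (same call as traced above)
      -> return 21
      nodes(n=2) -> return 21  (same call as traced above)
    -> return 45
    nodes(n=3) -> return 45  (same call as traced above)
  -> return 93
  nodes(n=4) -> return 93  (same call as traced above)
-> return 189

Final answer: 189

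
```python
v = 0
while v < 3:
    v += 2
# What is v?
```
Trace:
  v=0
  v=2
  v=4

Final answer: 4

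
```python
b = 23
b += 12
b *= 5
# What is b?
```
Trace:
  b=23
  b=35
  b=175

Final answer: 175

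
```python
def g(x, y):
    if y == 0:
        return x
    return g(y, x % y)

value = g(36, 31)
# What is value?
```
Call trace:
g(x=36, y=31)
  g(x=31, y=5)
    g(x=5, y=1)
      g(x=1, y=0)
      -> return 1
    -> return 1
  -> return 1
-> return 1

Final answer: 1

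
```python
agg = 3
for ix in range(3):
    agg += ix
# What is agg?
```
Trace:
  agg=3
  agg=3, ix=0
  agg=4, ix=1
  agg=6, ix=2

Final answer: 6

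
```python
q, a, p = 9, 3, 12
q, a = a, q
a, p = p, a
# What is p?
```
Trace:
  q=9, a=3, p=12
  q=3, a=9, p=12
  q=3, a=12, p=9

Final answer: 9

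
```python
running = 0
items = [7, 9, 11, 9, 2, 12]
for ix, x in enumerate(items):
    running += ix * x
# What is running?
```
Trace:
  running=0
  running=0, ix=0, x=7
  running=9, ix=1, x=9
  running=31, ix=2, x=11
  running=58, ix=3, x=9
  running=66, ix=4, x=2
  running=126, ix=5, x=12

Final answer: 126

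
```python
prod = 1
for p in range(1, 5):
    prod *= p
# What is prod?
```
Trace:
  prod=1
  prod=1, p=1
  prod=2, p=2
  prod=6, p=3
  prod=24, p=4

Final answer: 24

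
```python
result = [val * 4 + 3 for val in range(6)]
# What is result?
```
Trace:
  val=0
  val=1
  val=2
  val=3
  val=4
  val=5
  result=[3, 7, 11, 15, 19, 23]

Final answer: [3, 7, 11, 15, 19, 23]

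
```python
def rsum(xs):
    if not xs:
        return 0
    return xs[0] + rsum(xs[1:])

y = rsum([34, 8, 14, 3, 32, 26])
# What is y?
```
Call trace:
rsum(xs=[34, 8, 14, 3, 32, 26])
  rsum(xs=[8, 14, 3, 32, 26])
    rsum(xs=[14, 3, 32, 26])
      rsum(xs=[3, 32, 26])
        rsum(xs=[32, 26])
          rsum(xs=[26])
            rsum(xs=[])
            -> return 0
          -> return 26
        -> return 58
      -> return 61
    -> return 75
  -> return 83
-> return 117

Final answer: 117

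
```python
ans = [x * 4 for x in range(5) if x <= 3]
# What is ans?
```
Trace:
  x=0
  x=1
  x=2
  x=3
  x=4
  ans=[0, 4, 8, 12]

Final answer: [0, 4, 8, 12]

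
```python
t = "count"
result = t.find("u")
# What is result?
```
Trace:
  t='count'
  t='count', result=2

Final answer: 2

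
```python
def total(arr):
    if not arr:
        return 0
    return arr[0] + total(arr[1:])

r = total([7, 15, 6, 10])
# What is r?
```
Call trace:
total(arr=[7, 15, 6, 10])
  total(arr=[15, 6, 10])
    total(arr=[6, 10])
      total(arr=[10])
        total(arr=[])
        -> return 0
      -> return 10
    -> return 16
  -> return 31
-> return 38

Final answer: 38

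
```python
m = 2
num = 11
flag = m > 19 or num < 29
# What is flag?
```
Trace:
  m=2
  m=2, num=11
  m=2, num=11, flag=True

Final answer: True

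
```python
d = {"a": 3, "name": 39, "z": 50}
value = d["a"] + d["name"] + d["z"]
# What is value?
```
Trace:
  d={'a': 3, 'name': 39, 'z': 50}
  d={'a': 3, 'name': 39, 'z': 50}, value=92

Final answer: 92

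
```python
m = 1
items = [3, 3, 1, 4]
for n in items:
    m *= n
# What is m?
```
Trace:
  m=1
  m=3, n=3
  m=9, n=3
  m=9, n=1
  m=36, n=4

Final answer: 36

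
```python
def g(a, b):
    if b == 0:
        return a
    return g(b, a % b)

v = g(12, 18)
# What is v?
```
Call trace:
g(a=12, b=18)
  g(a=18, b=12)
    g(a=12, b=6)
      g(a=6, b=0)
      -> return 6
    -> return 6
  -> return 6
-> return 6

Final answer: 6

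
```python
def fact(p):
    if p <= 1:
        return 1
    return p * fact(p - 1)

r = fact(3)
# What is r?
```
Call trace:
fact(p=3)
  fact(p=2)
    fact(p=1)
    -> return 1
  -> return 2
-> return 6

Final answer: 6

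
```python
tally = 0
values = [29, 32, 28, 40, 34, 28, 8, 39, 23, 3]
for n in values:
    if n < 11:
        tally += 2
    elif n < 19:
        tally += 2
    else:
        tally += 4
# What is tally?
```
Trace:
  tally=0
  tally=4, n=29
  tally=8, n=32
  tally=12, n=28
  tally=16, n=40
  tally=20, n=34
  tally=24, n=28
  tally=26, n=8
  tally=30, n=39
  tally=34, n=23
  tally=36, n=3

Final answer: 36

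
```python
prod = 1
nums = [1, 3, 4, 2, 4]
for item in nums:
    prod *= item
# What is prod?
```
Trace:
  prod=1
  prod=1, item=1
  prod=3, item=3
  prod=12, item=4
  prod=24, item=2
  prod=96, item=4

Final answer: 96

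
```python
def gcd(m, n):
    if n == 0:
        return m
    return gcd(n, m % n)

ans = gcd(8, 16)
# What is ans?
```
Call trace:
gcd(m=8, n=16)
  gcd(m=16, n=8)
    gcd(m=8, n=0)
    -> return 8
  -> return 8
-> return 8

Final answer: 8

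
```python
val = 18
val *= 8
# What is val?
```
Trace:
  val=18
  val=144

Final answer: 144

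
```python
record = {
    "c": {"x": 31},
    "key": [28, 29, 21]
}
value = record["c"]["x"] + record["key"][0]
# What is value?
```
Trace:
  record={'c': {'x': 31}, 'key': [28, 29, 21]}
  record={'c': {'x': 31}, 'key': [28, 29, 21]}, value=59

Final answer: 59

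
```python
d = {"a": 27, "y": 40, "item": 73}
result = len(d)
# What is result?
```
Trace:
  d={'a': 27, 'y': 40, 'item': 73}
  d={'a': 27, 'y': 40, 'item': 73}, result=3

Final answer: 3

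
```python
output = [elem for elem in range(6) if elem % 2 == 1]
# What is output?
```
Trace:
  elem=0
  elem=1
  elem=2
  elem=3
  elem=4
  elem=5
  output=[1, 3, 5]

Final answer: [1, 3, 5]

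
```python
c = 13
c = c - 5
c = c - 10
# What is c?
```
Trace:
  c=13
  c=8
  c=-2

Final answer: -2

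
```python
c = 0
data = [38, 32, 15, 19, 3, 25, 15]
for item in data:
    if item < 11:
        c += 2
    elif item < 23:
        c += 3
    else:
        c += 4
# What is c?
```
Trace:
  c=0
  c=4, item=38
  c=8, item=32
  c=11, item=15
  c=14, item=19
  c=16, item=3
  c=20, item=25
  c=23, item=15

Final answer: 23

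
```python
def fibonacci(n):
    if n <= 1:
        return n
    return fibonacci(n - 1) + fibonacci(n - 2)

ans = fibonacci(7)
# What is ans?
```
Call trace (a repeated sub-call is expanded the first time; later identical calls just restate its return value):
fibonacci(n=7)
  fibonacci(n=6)
    fibonacci(n=5)
      fibonacci(n=4)
        fibonacci(n=3)
          fibonacci(n=2)
            fibonacci(n=1)
            -> return 1
            fibonacci(n=0)
            -> return 0
          -> return 1
          fibonacci(n=1)
          -> return 1
        -> return 2
        fibonacci(n=2) -> return 1  (same call as traced above)
      -> return 3
      fibonacci(n=3) -> return 2  (same call as traced above)
    -> return 5
    fibonacci(n=4) -> return 3  (same call as traced above)
  -> return 8
  fibonacci(n=5) -> return 5  (same call as traced above)
-> return 13

Final answer: 13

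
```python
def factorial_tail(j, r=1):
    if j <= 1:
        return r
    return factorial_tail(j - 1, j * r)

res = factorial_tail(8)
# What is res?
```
Call trace:
factorial_tail(j=8, r=1)
  factorial_tail(j=7, r=8)
    factorial_tail(j=6, r=56)
      factorial_tail(j=5, r=336)
        factorial_tail(j=4, r=1680)
          factorial_tail(j=3, r=6720)
            factorial_tail(j=2, r=20160)
              factorial_tail(j=1, r=40320)
              -> return 40320
            -> return 40320
          -> return 40320
        -> return 40320
      -> return 40320
    -> return 40320
  -> return 40320
-> return 40320

Final answer: 40320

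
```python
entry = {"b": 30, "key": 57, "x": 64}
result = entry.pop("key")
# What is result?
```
Trace:
  entry={'b': 30, 'key': 57, 'x': 64}
  entry={'b': 30, 'x': 64}, result=57

Final answer: 57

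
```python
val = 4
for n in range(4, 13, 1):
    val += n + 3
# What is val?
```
Trace:
  val=4
  val=11, n=4
  val=19, n=5
  val=28, n=6
  val=38, n=7
  val=49, n=8
  val=61, n=9
  val=74, n=10
  val=88, n=11
  val=103, n=12

Final answer: 103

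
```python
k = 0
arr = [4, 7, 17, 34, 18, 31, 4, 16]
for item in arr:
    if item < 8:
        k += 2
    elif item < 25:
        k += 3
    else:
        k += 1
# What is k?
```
Trace:
  k=0
  k=2, item=4
  k=4, item=7
  k=7, item=17
  k=8, item=34
  k=11, item=18
  k=12, item=31
  k=14, item=4
  k=17, item=16

Final answer: 17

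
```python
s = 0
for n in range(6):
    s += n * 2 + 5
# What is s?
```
Trace:
  s=0
  s=5, n=0
  s=12, n=1
  s=21, n=2
  s=32, n=3
  s=45, n=4
  s=60, n=5

Final answer: 60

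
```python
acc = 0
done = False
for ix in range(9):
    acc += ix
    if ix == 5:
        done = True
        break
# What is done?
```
Trace:
  acc=0
  acc=0, done=False
  acc=0, done=False, ix=0
  acc=1, done=False, ix=1
  acc=3, done=False, ix=2
  acc=6, done=False, ix=3
  acc=10, done=False, ix=4
  acc=15, done=True, ix=5

Final answer: True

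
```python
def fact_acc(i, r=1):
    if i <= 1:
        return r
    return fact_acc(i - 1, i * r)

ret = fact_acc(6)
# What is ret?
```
Call trace:
fact_acc(i=6, r=1)
  fact_acc(i=5, r=6)
    fact_acc(i=4, r=30)
      fact_acc(i=3, r=120)
        fact_acc(i=2, r=360)
          fact_acc(i=1, r=720)
          -> return 720
        -> return 720
      -> return 720
    -> return 720
  -> return 720
-> return 720

Final answer: 720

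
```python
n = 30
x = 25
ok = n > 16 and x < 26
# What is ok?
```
Trace:
  n=30
  n=30, x=25
  n=30, x=25, ok=True

Final answer: True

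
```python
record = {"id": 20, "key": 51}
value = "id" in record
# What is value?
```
Trace:
  record={'id': 20, 'key': 51}
  record={'id': 20, 'key': 51}, value=True

Final answer: True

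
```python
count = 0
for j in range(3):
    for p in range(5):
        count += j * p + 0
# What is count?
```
Trace:
  count=0
  count=0, j=0, p=0
  count=0, j=0, p=1
  count=0, j=0, p=2
  count=0, j=0, p=3
  count=0, j=0, p=4
  count=0, j=1, p=0
  count=1, j=1, p=1
  count=3, j=1, p=2
  count=6, j=1, p=3
  count=10, j=1, p=4
  count=10, j=2, p=0
  count=12, j=2, p=1
  count=16, j=2, p=2
  count=22, j=2, p=3
  count=30, j=2, p=4

Final answer: 30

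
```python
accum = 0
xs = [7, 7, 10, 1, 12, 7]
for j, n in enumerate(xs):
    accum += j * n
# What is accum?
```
Trace:
  accum=0
  accum=0, j=0, n=7
  accum=7, j=1, n=7
  accum=27, j=2, n=10
  accum=30, j=3, n=1
  accum=78, j=4, n=12
  accum=113, j=5, n=7

Final answer: 113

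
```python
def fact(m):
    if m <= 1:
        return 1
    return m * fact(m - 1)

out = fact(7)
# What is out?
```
Call trace:
fact(m=7)
  fact(m=6)
    fact(m=5)
      fact(m=4)
        fact(m=3)
          fact(m=2)
            fact(m=1)
            -> return 1
          -> return 2
        -> return 6
      -> return 24
    -> return 120
  -> return 720
-> return 5040

Final answer: 5040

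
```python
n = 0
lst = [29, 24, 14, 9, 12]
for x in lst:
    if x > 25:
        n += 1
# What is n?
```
Trace:
  n=0
  n=1, x=29
  n=1, x=24
  n=1, x=14
  n=1, x=9
  n=1, x=12

Final answer: 1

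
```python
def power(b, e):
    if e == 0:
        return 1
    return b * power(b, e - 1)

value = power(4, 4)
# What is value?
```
Call trace:
power(b=4, e=4)
  power(b=4, e=3)
    power(b=4, e=2)
      power(b=4, e=1)
        power(b=4, e=0)
        -> return 1
      -> return 4
    -> return 16
  -> return 64
-> return 256

Final answer: 256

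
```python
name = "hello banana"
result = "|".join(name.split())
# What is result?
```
Trace:
  name='hello banana'
  name='hello banana', result='hello|banana'

Final answer: 'hello|banana'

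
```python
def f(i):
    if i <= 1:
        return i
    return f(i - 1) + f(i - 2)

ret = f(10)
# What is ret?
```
Call trace (a repeated sub-call is expanded the first time; later identical calls just restate its return value):
f(i=10)
  f(i=9)
    f(i=8)
      f(i=7)
        f(i=6)
          f(i=5)
            f(i=4)
              f(i=3)
                f(i=2)
                  f(i=1)
                  -> return 1
                  f(i=0)
                  -> return 0
                -> return 1
                f(i=1)
                -> return 1
              -> return 2
              f(i=2) -> return 1  (same call as traced above)
            -> return 3
            f(i=3) -> return 2  (same call as traced above)
          -> return 5
          f(i=4) -> return 3  (same call as traced above)
        -> return 8
        f(i=5) -> return 5  (same call as traced above)
      -> return 13
      f(i=6) -> return 8  (same call as traced above)
    -> return 21
    f(i=7) -> return 13  (same call as traced above)
  -> return 34
  f(i=8) -> return 21  (same call as traced above)
-> return 55

Final answer: 55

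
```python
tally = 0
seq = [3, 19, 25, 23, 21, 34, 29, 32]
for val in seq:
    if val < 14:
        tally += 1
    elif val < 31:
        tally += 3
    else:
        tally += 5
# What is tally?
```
Trace:
  tally=0
  tally=1, val=3
  tally=4, val=19
  tally=7, val=25
  tally=10, val=23
  tally=13, val=21
  tally=18, val=34
  tally=21, val=29
  tally=26, val=32

Final answer: 26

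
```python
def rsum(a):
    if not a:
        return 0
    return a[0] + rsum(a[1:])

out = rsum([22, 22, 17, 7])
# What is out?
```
Call trace:
rsum(a=[22, 22, 17, 7])
  rsum(a=[22, 17, 7])
    rsum(a=[17, 7])
      rsum(a=[7])
        rsum(a=[])
        -> return 0
      -> return 7
    -> return 24
  -> return 46
-> return 68

Final answer: 68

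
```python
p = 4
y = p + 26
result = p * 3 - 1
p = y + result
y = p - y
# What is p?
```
Trace:
  p=4
  p=4, y=30
  p=4, y=30, result=11
  p=41, y=30, result=11
  p=41, y=11, result=11

Final answer: 41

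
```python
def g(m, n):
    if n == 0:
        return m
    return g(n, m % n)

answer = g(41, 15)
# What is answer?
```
Call trace:
g(m=41, n=15)
  g(m=15, n=11)
    g(m=11, n=4)
      g(m=4, n=3)
        g(m=3, n=1)
          g(m=1, n=0)
          -> return 1
        -> return 1
      -> return 1
    -> return 1
  -> return 1
-> return 1

Final answer: 1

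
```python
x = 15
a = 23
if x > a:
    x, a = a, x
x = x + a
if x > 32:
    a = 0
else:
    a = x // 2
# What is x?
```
Trace:
  x=15
  x=15, a=23
  x=15, a=23
  x=38, a=23
  x=38, a=0

Final answer: 38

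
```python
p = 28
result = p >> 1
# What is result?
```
Trace:
  p=28
  p=28, result=14

Final answer: 14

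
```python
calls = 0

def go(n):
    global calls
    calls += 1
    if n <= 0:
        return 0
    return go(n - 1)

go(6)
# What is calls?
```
Call trace:
go(n=6)
  go(n=5)
    go(n=4)
      go(n=3)
        go(n=2)
          go(n=1)
            go(n=0)
            -> return 0
          -> return 0
        -> return 0
      -> return 0
    -> return 0
  -> return 0
-> return 0

calls is incremented once per call. go is entered once for each n = 6, 5, 4, 3, 2, 1, 0 (the n <= 0 call returns without recursing), i.e. 6 + 1 calls.
calls = 7

Final answer: 7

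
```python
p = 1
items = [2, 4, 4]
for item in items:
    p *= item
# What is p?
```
Trace:
  p=1
  p=2, item=2
  p=8, item=4
  p=32, item=4

Final answer: 32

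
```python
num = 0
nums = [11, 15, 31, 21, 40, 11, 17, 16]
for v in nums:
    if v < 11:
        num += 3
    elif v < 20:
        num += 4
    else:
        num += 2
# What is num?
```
Trace:
  num=0
  num=4, v=11
  num=8, v=15
  num=10, v=31
  num=12, v=21
  num=14, v=40
  num=18, v=11
  num=22, v=17
  num=26, v=16

Final answer: 26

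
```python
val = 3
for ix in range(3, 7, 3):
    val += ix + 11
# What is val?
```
Trace:
  val=3
  val=17, ix=3
  val=34, ix=6

Final answer: 34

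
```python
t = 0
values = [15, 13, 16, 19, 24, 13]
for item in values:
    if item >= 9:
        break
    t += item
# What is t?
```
Trace:
  t=0
  t=0, item=15

Final answer: 0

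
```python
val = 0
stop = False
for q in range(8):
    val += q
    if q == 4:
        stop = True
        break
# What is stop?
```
Trace:
  val=0
  val=0, stop=False
  val=0, stop=False, q=0
  val=1, stop=False, q=1
  val=3, stop=False, q=2
  val=6, stop=False, q=3
  val=10, stop=True, q=4

Final answer: True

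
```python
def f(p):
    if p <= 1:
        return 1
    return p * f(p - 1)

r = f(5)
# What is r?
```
Call trace:
f(p=5)
  f(p=4)
    f(p=3)
      f(p=2)
        f(p=1)
        -> return 1
      -> return 2
    -> return 6
  -> return 24
-> return 120

Final answer: 120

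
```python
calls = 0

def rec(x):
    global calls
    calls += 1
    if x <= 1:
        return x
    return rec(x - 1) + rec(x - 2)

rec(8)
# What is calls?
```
Call trace (a repeated sub-call is expanded the first time; later identical calls just restate its return value):
rec(x=8)
  rec(x=7)
    rec(x=6)
      rec(x=5)
        rec(x=4)
          rec(x=3)
            rec(x=2)
              rec(x=1)
              -> return 1
              rec(x=0)
              -> return 0
            -> return 1
            rec(x=1)
            -> return 1
          -> return 2
          rec(x=2) -> return 1  (same call as traced above)
        -> return 3
        rec(x=3) -> return 2  (same call as traced above)
      -> return 5
      rec(x=4) -> return 3  (same call as traced above)
    -> return 8
    rec(x=5) -> return 5  (same call as traced above)
  -> return 13
  rec(x=6) -> return 8  (same call as traced above)
-> return 21

calls is incremented once per call, so count the calls in each subtree. Let C(x) = number of calls made by rec(x).
C(0) = C(1) = 1 (base case, no recursion); C(x) = 1 + C(x - 1) + C(x - 2) otherwise.
C(2) = 1 + C(1) + C(0) = 1 + 1 + 1 = 3
C(3) = 1 + C(2) + C(1) = 1 + 3 + 1 = 5
C(4) = 1 + C(3) + C(2) = 1 + 5 + 3 = 9
C(5) = 1 + C(4) + C(3) = 1 + 9 + 5 = 15
C(6) = 1 + C(5) + C(4) = 1 + 15 + 9 = 25
C(7) = 1 + C(6) + C(5) = 1 + 25 + 15 = 41
C(8) = 1 + C(7) + C(6) = 1 + 41 + 25 = 67
calls = C(8) = 67

Final answer: 67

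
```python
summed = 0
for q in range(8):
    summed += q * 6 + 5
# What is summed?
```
Trace:
  summed=0
  summed=5, q=0
  summed=16, q=1
  summed=33, q=2
  summed=56, q=3
  summed=85, q=4
  summed=120, q=5
  summed=161, q=6
  summed=208, q=7

Final answer: 208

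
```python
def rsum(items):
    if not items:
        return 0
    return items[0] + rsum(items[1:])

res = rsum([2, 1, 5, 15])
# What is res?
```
Call trace:
rsum(items=[2, 1, 5, 15])
  rsum(items=[1, 5, 15])
    rsum(items=[5, 15])
      rsum(items=[15])
        rsum(items=[])
        -> return 0
      -> return 15
    -> return 20
  -> return 21
-> return 23

Final answer: 23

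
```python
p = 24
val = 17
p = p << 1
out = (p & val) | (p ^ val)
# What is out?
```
Trace:
  p=24
  p=24, val=17
  p=48, val=17
  p=48, val=17, out=49

Final answer: 49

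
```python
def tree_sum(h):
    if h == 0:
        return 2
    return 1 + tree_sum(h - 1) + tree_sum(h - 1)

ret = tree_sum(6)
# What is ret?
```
Call trace (a repeated sub-call is expanded the first time; later identical calls just restate its return value):
tree_sum(h=6)
  tree_sum(h=5)
    tree_sum(h=4)
      tree_sum(h=3)
        tree_sum(h=2)
          tree_sum(h=1)
            tree_sum(h=0)
            -> return 2
            tree_sum(h=0)
            -> return 2
          -> return 5
          tree_sum(h=1) -> return 5  (same call as traced above)
        -> return 11
        tree_sum(h=2) -> return 11  (same call as traced above)
      -> return 23
      tree_sum(h=3) -> return 23  (same call as traced above)
    -> return 47
    tree_sum(h=4) -> return 47  (same call as traced above)
  -> return 95
  tree_sum(h=5) -> return 95  (same call as traced above)
-> return 191

Final answer: 191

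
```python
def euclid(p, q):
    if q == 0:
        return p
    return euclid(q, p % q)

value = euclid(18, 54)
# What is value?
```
Call trace:
euclid(p=18, q=54)
  euclid(p=54, q=18)
    euclid(p=18, q=0)
    -> return 18
  -> return 18
-> return 18

Final answer: 18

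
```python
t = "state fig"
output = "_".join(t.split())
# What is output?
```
Trace:
  t='state fig'
  t='state fig', output='state_fig'

Final answer: 'state_fig'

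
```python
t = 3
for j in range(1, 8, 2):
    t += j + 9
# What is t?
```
Trace:
  t=3
  t=13, j=1
  t=25, j=3
  t=39, j=5
  t=55, j=7

Final answer: 55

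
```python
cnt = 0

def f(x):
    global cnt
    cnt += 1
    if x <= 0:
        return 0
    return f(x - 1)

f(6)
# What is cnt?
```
Call trace:
f(x=6)
  f(x=5)
    f(x=4)
      f(x=3)
        f(x=2)
          f(x=1)
            f(x=0)
            -> return 0
          -> return 0
        -> return 0
      -> return 0
    -> return 0
  -> return 0
-> return 0

cnt is incremented once per call. f is entered once for each x = 6, 5, 4, 3, 2, 1, 0 (the x <= 0 call returns without recursing), i.e. 6 + 1 calls.
cnt = 7

Final answer: 7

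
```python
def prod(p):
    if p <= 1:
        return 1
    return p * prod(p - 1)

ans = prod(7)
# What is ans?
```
Call trace:
prod(p=7)
  prod(p=6)
    prod(p=5)
      prod(p=4)
        prod(p=3)
          prod(p=2)
            prod(p=1)
            -> return 1
          -> return 2
        -> return 6
      -> return 24
    -> return 120
  -> return 720
-> return 5040

Final answer: 5040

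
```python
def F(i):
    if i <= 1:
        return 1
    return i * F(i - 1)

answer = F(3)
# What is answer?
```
Call trace:
F(i=3)
  F(i=2)
    F(i=1)
    -> return 1
  -> return 2
-> return 6

Final answer: 6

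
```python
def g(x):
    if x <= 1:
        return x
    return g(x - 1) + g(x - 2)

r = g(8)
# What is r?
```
Call trace (a repeated sub-call is expanded the first time; later identical calls just restate its return value):
g(x=8)
  g(x=7)
    g(x=6)
      g(x=5)
        g(x=4)
          g(x=3)
            g(x=2)
              g(x=1)
              -> return 1
              g(x=0)
              -> return 0
            -> return 1
            g(x=1)
            -> return 1
          -> return 2
          g(x=2) -> return 1  (same call as traced above)
        -> return 3
        g(x=3) -> return 2  (same call as traced above)
      -> return 5
      g(x=4) -> return 3  (same call as traced above)
    -> return 8
    g(x=5) -> return 5  (same call as traced above)
  -> return 13
  g(x=6) -> return 8  (same call as traced above)
-> return 21

Final answer: 21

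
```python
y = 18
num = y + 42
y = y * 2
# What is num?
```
Trace:
  y=18
  y=18, num=60
  y=36, num=60

Final answer: 60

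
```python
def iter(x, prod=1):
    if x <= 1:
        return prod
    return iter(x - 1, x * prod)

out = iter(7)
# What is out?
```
Call trace:
iter(x=7, prod=1)
  iter(x=6, prod=7)
    iter(x=5, prod=42)
      iter(x=4, prod=210)
        iter(x=3, prod=840)
          iter(x=2, prod=2520)
            iter(x=1, prod=5040)
            -> return 5040
          -> return 5040
        -> return 5040
      -> return 5040
    -> return 5040
  -> return 5040
-> return 5040

Final answer: 5040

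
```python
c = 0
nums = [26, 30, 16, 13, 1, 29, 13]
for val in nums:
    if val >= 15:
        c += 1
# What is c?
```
Trace:
  c=0
  c=1, val=26
  c=2, val=30
  c=3, val=16
  c=3, val=13
  c=3, val=1
  c=4, val=29
  c=4, val=13

Final answer: 4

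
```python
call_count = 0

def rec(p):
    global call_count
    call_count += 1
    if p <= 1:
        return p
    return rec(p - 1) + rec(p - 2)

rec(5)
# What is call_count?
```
Call trace (a repeated sub-call is expanded the first time; later identical calls just restate its return value):
rec(p=5)
  rec(p=4)
    rec(p=3)
      rec(p=2)
        rec(p=1)
        -> return 1
        rec(p=0)
        -> return 0
      -> return 1
      rec(p=1)
      -> return 1
    -> return 2
    rec(p=2) -> return 1  (same call as traced above)
  -> return 3
  rec(p=3) -> return 2  (same call as traced above)
-> return 5

call_count is incremented once per call, so count the calls in each subtree. Let C(p) = number of calls made by rec(p).
C(0) = C(1) = 1 (base case, no recursion); C(p) = 1 + C(p - 1) + C(p - 2) otherwise.
C(2) = 1 + C(1) + C(0) = 1 + 1 + 1 = 3
C(3) = 1 + C(2) + C(1) = 1 + 3 + 1 = 5
C(4) = 1 + C(3) + C(2) = 1 + 5 + 3 = 9
C(5) = 1 + C(4) + C(3) = 1 + 9 + 5 = 15
call_count = C(5) = 15

Final answer: 15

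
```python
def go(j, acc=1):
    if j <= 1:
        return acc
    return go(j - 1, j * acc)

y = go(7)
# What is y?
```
Call trace:
go(j=7, acc=1)
  go(j=6, acc=7)
    go(j=5, acc=42)
      go(j=4, acc=210)
        go(j=3, acc=840)
          go(j=2, acc=2520)
            go(j=1, acc=5040)
            -> return 5040
          -> return 5040
        -> return 5040
      -> return 5040
    -> return 5040
  -> return 5040
-> return 5040

Final answer: 5040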